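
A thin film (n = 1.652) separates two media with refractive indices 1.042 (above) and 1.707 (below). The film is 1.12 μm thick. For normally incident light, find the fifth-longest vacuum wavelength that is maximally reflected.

740 nm

Top surface (1.042 → 1.652): reflection off a higher-index medium gives a half-wave phase shift.
At the lower boundary (n = 1.652 to n = 1.707) the reflected ray undergoes a half-wave phase shift.
Zero or two π shifts → no net half-wave offset.
So the condition for constructive reflection is 2 n t = m λ.
λ = 2 n t / m. The fifth-longest wavelength is m = 5: λ = 2 × 1.652 × 1120 / 5.00 = 740 nm.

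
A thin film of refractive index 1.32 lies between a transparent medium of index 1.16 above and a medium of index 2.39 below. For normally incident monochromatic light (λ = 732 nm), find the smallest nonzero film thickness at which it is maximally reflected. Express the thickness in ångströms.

2773 Å

Ray reflecting at the top interface goes from n = 1.16 toward n = 1.32: a half-wave phase shift.
Bottom surface (1.32 → 2.39): reflection off a higher-index medium gives a half-wave phase shift.
The two reflections carry the same phase change, so no net offset.
So the condition for constructive reflection is 2 n t = m λ.
Minimum nonzero at m = 1: t = λ / (2 n) = 732 / (2 × 1.32) = 277 nm.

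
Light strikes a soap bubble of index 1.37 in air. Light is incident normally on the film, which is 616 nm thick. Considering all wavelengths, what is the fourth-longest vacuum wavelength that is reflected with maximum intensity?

At the upper boundary (n = 1.0 to n = 1.37) the reflected ray undergoes a half-wave phase shift.
Bottom surface (1.37 → 1.0): reflection off a lower-index medium gives no phase shift.
The two reflections differ by half a wavelength.
So the condition for constructive reflection is 2 n t = (m + ½) λ.
λ = 2 n t / (m + ½). The fourth-longest wavelength is m = 3: λ = 2 × 1.37 × 616 / 3.50 = 482 nm.

482 nm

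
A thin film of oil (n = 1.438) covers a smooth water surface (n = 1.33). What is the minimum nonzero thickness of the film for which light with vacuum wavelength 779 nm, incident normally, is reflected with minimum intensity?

Ray reflecting at the top interface goes from n = 1.0 toward n = 1.438: a half-wave phase shift.
At the lower boundary (n = 1.438 to n = 1.33) the reflected ray undergoes no phase shift.
The two reflections differ by half a wavelength.
For weak reflection here: 2 n t = m λ.
Minimum nonzero at m = 1: t = λ / (2 n) = 779 / (2 × 1.438) = 271 nm.

271 nm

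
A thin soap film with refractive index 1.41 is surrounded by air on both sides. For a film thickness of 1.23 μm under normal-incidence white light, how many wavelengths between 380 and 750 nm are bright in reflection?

At the upper boundary (n = 1.0 to n = 1.41) the reflected ray undergoes a half-wave phase shift.
At the lower boundary (n = 1.41 to n = 1.0) the reflected ray undergoes no phase shift.
Exactly one π shift → a net half-wave offset.
So the condition for constructive reflection is 2 n t = (m + ½) λ.
λ = 2 n t / (m + ½) = 3469 / (m + ½) nm.
m=4: 771 nm (IR); m=5: 631 nm (visible); m=6: 534 nm (visible); m=7: 462 nm (visible); m=8: 408 nm (visible); m=9: 365 nm (UV).

4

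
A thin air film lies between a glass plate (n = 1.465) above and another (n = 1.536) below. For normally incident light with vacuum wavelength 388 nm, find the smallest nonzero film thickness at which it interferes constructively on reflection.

Ray reflecting at the top interface goes from n = 1.465 toward n = 1.0: no phase shift.
At the lower boundary (n = 1.0 to n = 1.536) the reflected ray undergoes a half-wave phase shift.
The two reflections differ by half a wavelength.
For bright reflection here: 2 n t = (m + ½) λ.
Minimum at m = 0: t = λ / (4 n) = 388 / (4 × 1.0) = 97.0 nm.

97.0 nm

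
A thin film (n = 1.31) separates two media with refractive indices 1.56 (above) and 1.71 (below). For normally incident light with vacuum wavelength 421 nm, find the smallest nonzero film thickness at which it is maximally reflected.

80.3 nm

At the upper boundary (n = 1.56 to n = 1.31) the reflected ray undergoes no phase shift.
At the lower boundary (n = 1.31 to n = 1.71) the reflected ray undergoes a half-wave phase shift.
Exactly one π shift → a net half-wave offset.
For maximum reflection here: 2 n t = (m + ½) λ.
Minimum at m = 0: t = λ / (4 n) = 421 / (4 × 1.31) = 80.3 nm.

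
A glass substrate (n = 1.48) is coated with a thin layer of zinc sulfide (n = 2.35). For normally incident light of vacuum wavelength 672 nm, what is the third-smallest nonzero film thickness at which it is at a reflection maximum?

357 nm

Ray reflecting at the top interface goes from n = 1.0 toward n = 2.35: a half-wave phase shift.
At the lower boundary (n = 2.35 to n = 1.48) the reflected ray undergoes no phase shift.
The two reflections differ by half a wavelength.
With one net inversion, constructive interference in reflection requires 2 n t = (m + ½) λ.
The third-smallest nonzero thickness corresponds to m = 2: t = (m + ½) λ / (2 n) = 2.50 × 672 / (2 × 2.35) = 357 nm.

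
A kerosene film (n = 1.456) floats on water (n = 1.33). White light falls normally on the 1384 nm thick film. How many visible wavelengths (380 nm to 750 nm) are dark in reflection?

5

Top surface (1.0 → 1.456): reflection off a higher-index medium gives a half-wave phase shift.
Ray reflecting at the bottom interface goes from n = 1.456 toward n = 1.33: no phase shift.
The two reflections differ by half a wavelength.
For minimum reflection here: 2 n t = m λ.
λ = 2 n t / m = 4030 / m nm.
m=5: 806 nm (IR); m=6: 672 nm (visible); m=7: 576 nm (visible); m=8: 504 nm (visible); m=9: 448 nm (visible); m=10: 403 nm (visible); m=11: 366 nm (UV).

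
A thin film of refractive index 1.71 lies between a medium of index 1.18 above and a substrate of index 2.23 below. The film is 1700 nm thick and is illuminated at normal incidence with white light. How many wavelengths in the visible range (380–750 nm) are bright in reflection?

Ray reflecting at the top interface goes from n = 1.18 toward n = 1.71: a half-wave phase shift.
Bottom surface (1.71 → 2.23): reflection off a higher-index medium gives a half-wave phase shift.
Net: no relative phase inversion (both shifts match).
So the condition for constructive reflection is 2 n t = m λ.
λ = 2 n t / m = 5814 / m nm.
m=7: 831 nm (IR); m=8: 727 nm (visible); m=9: 646 nm (visible); m=10: 581 nm (visible); m=11: 529 nm (visible); m=12: 485 nm (visible); m=13: 447 nm (visible); m=14: 415 nm (visible); m=15: 388 nm (visible); m=16: 363 nm (UV).

8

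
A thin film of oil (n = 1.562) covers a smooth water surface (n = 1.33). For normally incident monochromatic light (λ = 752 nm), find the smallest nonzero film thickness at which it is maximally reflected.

120 nm

At the upper boundary (n = 1.0 to n = 1.562) the reflected ray undergoes a half-wave phase shift.
Bottom surface (1.562 → 1.33): reflection off a lower-index medium gives no phase shift.
Net: one phase inversion between the two reflected rays.
With one net inversion, constructive interference in reflection requires 2 n t = (m + ½) λ.
Minimum at m = 0: t = λ / (4 n) = 752 / (4 × 1.562) = 120 nm.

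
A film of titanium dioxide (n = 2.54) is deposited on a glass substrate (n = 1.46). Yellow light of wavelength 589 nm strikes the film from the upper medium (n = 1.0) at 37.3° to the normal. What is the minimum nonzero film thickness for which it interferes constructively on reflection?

59.7 nm

At the upper boundary (n = 1.0 to n = 2.54) the reflected ray undergoes a half-wave phase shift.
Bottom surface (2.54 → 1.46): reflection off a lower-index medium gives no phase shift.
Exactly one π shift → a net half-wave offset.
With one net inversion, constructive interference in reflection requires 2 n t cos θ_r = (m + ½) λ.
Snell's law: 1.0 sin 37.3° = 2.54 sin θ_r → sin θ_r = 0.239, cos θ_r = 0.971.
Minimum at m = 0: t = λ / (4 n cos θ_r) = 589 / (4 × 2.54 × 0.971) = 59.7 nm.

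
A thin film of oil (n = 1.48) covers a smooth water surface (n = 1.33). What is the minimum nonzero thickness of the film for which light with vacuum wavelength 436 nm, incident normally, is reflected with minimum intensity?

147 nm

Ray reflecting at the top interface goes from n = 1.0 toward n = 1.48: a half-wave phase shift.
At the lower boundary (n = 1.48 to n = 1.33) the reflected ray undergoes no phase shift.
Net: one phase inversion between the two reflected rays.
With one net inversion, destructive interference in reflection requires 2 n t = m λ.
Minimum nonzero at m = 1: t = λ / (2 n) = 436 / (2 × 1.48) = 147 nm.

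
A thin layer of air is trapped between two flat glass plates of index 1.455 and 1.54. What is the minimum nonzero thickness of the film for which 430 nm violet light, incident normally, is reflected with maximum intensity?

Ray reflecting at the top interface goes from n = 1.455 toward n = 1.0: no phase shift.
Bottom surface (1.0 → 1.54): reflection off a higher-index medium gives a half-wave phase shift.
Net: one phase inversion between the two reflected rays.
For strong reflection here: 2 n t = (m + ½) λ.
Minimum at m = 0: t = λ / (4 n) = 430 / (4 × 1.0) = 108 nm.

108 nm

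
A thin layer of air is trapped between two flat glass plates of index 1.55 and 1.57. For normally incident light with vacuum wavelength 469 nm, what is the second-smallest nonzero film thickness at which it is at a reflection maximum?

352 nm

Ray reflecting at the top interface goes from n = 1.55 toward n = 1.0: no phase shift.
Bottom surface (1.0 → 1.57): reflection off a higher-index medium gives a half-wave phase shift.
The two reflections differ by half a wavelength.
For maximum reflection here: 2 n t = (m + ½) λ.
The second-smallest nonzero thickness corresponds to m = 1: t = (m + ½) λ / (2 n) = 1.50 × 469 / (2 × 1.0) = 352 nm.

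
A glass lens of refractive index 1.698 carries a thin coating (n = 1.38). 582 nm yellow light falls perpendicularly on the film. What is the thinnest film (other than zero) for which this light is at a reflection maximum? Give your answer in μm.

0.211 μm

At the upper boundary (n = 1.0 to n = 1.38) the reflected ray undergoes a half-wave phase shift.
At the lower boundary (n = 1.38 to n = 1.698) the reflected ray undergoes a half-wave phase shift.
Zero or two π shifts → no net half-wave offset.
So the condition for constructive reflection is 2 n t = m λ.
Minimum nonzero at m = 1: t = λ / (2 n) = 582 / (2 × 1.38) = 211 nm.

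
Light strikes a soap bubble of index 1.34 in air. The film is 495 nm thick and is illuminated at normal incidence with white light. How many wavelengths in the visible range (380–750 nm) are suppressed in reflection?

2

At the upper boundary (n = 1.0 to n = 1.34) the reflected ray undergoes a half-wave phase shift.
At the lower boundary (n = 1.34 to n = 1.0) the reflected ray undergoes no phase shift.
Exactly one π shift → a net half-wave offset.
So the condition for destructive reflection is 2 n t = m λ.
λ = 2 n t / m = 1327 / m nm.
m=1: 1327 nm (IR); m=2: 663 nm (visible); m=3: 442 nm (visible); m=4: 332 nm (UV).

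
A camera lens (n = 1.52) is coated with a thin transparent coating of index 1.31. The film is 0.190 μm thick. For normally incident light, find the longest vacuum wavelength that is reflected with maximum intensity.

Ray reflecting at the top interface goes from n = 1.0 toward n = 1.31: a half-wave phase shift.
At the lower boundary (n = 1.31 to n = 1.52) the reflected ray undergoes a half-wave phase shift.
The two reflections carry the same phase change, so no net offset.
So the condition for constructive reflection is 2 n t = m λ.
λ = 2 n t / m. The longest wavelength is m = 1: λ = 2 × 1.31 × 190 / 1.00 = 498 nm.

498 nm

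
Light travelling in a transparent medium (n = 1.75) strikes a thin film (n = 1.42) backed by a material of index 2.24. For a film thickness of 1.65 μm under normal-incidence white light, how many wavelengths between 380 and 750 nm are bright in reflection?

6

Top surface (1.75 → 1.42): reflection off a lower-index medium gives no phase shift.
Ray reflecting at the bottom interface goes from n = 1.42 toward n = 2.24: a half-wave phase shift.
Exactly one π shift → a net half-wave offset.
For bright reflection here: 2 n t = (m + ½) λ.
λ = 2 n t / (m + ½) = 4686 / (m + ½) nm.
m=5: 852 nm (IR); m=6: 721 nm (visible); m=7: 625 nm (visible); m=8: 551 nm (visible); m=9: 493 nm (visible); m=10: 446 nm (visible); m=11: 407 nm (visible); m=12: 375 nm (UV).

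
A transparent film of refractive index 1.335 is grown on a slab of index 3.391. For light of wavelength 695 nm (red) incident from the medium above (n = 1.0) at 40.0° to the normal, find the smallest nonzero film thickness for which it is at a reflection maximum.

297 nm

At the upper boundary (n = 1.0 to n = 1.335) the reflected ray undergoes a half-wave phase shift.
At the lower boundary (n = 1.335 to n = 3.391) the reflected ray undergoes a half-wave phase shift.
Zero or two π shifts → no net half-wave offset.
With no net inversion, constructive interference in reflection requires 2 n t cos θ_r = m λ.
Snell's law: 1.0 sin 40.0° = 1.335 sin θ_r → sin θ_r = 0.481, cos θ_r = 0.876.
Minimum nonzero at m = 1: t = λ / (2 n cos θ_r) = 695 / (2 × 1.335 × 0.876) = 297 nm.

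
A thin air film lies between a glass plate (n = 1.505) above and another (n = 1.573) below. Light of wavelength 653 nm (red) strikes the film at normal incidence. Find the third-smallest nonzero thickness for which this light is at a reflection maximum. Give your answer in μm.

Ray reflecting at the top interface goes from n = 1.505 toward n = 1.0: no phase shift.
At the lower boundary (n = 1.0 to n = 1.573) the reflected ray undergoes a half-wave phase shift.
Exactly one π shift → a net half-wave offset.
So the condition for constructive reflection is 2 n t = (m + ½) λ.
The third-smallest nonzero thickness corresponds to m = 2: t = (m + ½) λ / (2 n) = 2.50 × 653 / (2 × 1.0) = 816 nm.

0.816 μm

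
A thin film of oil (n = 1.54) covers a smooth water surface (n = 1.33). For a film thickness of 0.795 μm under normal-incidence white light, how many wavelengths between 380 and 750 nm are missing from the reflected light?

3

At the upper boundary (n = 1.0 to n = 1.54) the reflected ray undergoes a half-wave phase shift.
At the lower boundary (n = 1.54 to n = 1.33) the reflected ray undergoes no phase shift.
Exactly one π shift → a net half-wave offset.
With one net inversion, destructive interference in reflection requires 2 n t = m λ.
λ = 2 n t / m = 2449 / m nm.
m=3: 816 nm (IR); m=4: 612 nm (visible); m=5: 490 nm (visible); m=6: 408 nm (visible); m=7: 350 nm (UV).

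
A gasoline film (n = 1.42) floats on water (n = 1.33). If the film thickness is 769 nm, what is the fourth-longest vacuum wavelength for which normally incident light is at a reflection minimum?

Ray reflecting at the top interface goes from n = 1.0 toward n = 1.42: a half-wave phase shift.
At the lower boundary (n = 1.42 to n = 1.33) the reflected ray undergoes no phase shift.
The two reflections differ by half a wavelength.
For weak reflection here: 2 n t = m λ.
λ = 2 n t / m. The fourth-longest wavelength is m = 4: λ = 2 × 1.42 × 769 / 4.00 = 546 nm.

546 nm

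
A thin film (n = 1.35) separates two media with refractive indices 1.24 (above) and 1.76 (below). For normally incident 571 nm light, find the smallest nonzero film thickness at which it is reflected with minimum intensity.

106 nm

Top surface (1.24 → 1.35): reflection off a higher-index medium gives a half-wave phase shift.
Ray reflecting at the bottom interface goes from n = 1.35 toward n = 1.76: a half-wave phase shift.
The two reflections carry the same phase change, so no net offset.
For weak reflection here: 2 n t = (m + ½) λ.
Minimum at m = 0: t = λ / (4 n) = 571 / (4 × 1.35) = 106 nm.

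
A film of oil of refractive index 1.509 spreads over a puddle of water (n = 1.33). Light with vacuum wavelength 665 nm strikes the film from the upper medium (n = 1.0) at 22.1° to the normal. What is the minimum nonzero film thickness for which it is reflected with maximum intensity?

114 nm

Ray reflecting at the top interface goes from n = 1.0 toward n = 1.509: a half-wave phase shift.
Ray reflecting at the bottom interface goes from n = 1.509 toward n = 1.33: no phase shift.
Exactly one π shift → a net half-wave offset.
With one net inversion, constructive interference in reflection requires 2 n t cos θ_r = (m + ½) λ.
Snell's law: 1.0 sin 22.1° = 1.509 sin θ_r → sin θ_r = 0.249, cos θ_r = 0.968.
Minimum at m = 0: t = λ / (4 n cos θ_r) = 665 / (4 × 1.509 × 0.968) = 114 nm.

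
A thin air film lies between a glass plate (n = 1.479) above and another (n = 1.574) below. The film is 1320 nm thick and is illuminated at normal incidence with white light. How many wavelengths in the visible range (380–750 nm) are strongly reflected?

At the upper boundary (n = 1.479 to n = 1.0) the reflected ray undergoes no phase shift.
At the lower boundary (n = 1.0 to n = 1.574) the reflected ray undergoes a half-wave phase shift.
Exactly one π shift → a net half-wave offset.
For bright reflection here: 2 n t = (m + ½) λ.
λ = 2 n t / (m + ½) = 2640 / (m + ½) nm.
m=3: 754 nm (IR); m=4: 587 nm (visible); m=5: 480 nm (visible); m=6: 406 nm (visible); m=7: 352 nm (UV).

3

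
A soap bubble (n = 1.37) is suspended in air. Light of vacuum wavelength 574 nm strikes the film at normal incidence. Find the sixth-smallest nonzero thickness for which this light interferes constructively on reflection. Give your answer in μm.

1.15 μm

At the upper boundary (n = 1.0 to n = 1.37) the reflected ray undergoes a half-wave phase shift.
Ray reflecting at the bottom interface goes from n = 1.37 toward n = 1.0: no phase shift.
Exactly one π shift → a net half-wave offset.
So the condition for constructive reflection is 2 n t = (m + ½) λ.
The sixth-smallest nonzero thickness corresponds to m = 5: t = (m + ½) λ / (2 n) = 5.50 × 574 / (2 × 1.37) = 1152 nm.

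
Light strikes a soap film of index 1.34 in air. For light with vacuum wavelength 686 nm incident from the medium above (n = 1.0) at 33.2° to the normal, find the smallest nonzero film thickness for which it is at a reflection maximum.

Ray reflecting at the top interface goes from n = 1.0 toward n = 1.34: a half-wave phase shift.
At the lower boundary (n = 1.34 to n = 1.0) the reflected ray undergoes no phase shift.
Exactly one π shift → a net half-wave offset.
With one net inversion, constructive interference in reflection requires 2 n t cos θ_r = (m + ½) λ.
Snell's law: 1.0 sin 33.2° = 1.34 sin θ_r → sin θ_r = 0.409, cos θ_r = 0.913.
Minimum at m = 0: t = λ / (4 n cos θ_r) = 686 / (4 × 1.34 × 0.913) = 140 nm.

140 nm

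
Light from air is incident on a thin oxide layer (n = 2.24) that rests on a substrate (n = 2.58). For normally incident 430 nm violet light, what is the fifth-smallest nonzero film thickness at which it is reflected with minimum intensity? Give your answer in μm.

Top surface (1.0 → 2.24): reflection off a higher-index medium gives a half-wave phase shift.
Bottom surface (2.24 → 2.58): reflection off a higher-index medium gives a half-wave phase shift.
Zero or two π shifts → no net half-wave offset.
So the condition for destructive reflection is 2 n t = (m + ½) λ.
The fifth-smallest nonzero thickness corresponds to m = 4: t = (m + ½) λ / (2 n) = 4.50 × 430 / (2 × 2.24) = 432 nm.

0.432 μm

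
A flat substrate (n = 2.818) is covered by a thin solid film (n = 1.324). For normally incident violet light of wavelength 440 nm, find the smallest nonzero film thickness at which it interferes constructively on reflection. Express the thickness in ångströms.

Ray reflecting at the top interface goes from n = 1.0 toward n = 1.324: a half-wave phase shift.
Bottom surface (1.324 → 2.818): reflection off a higher-index medium gives a half-wave phase shift.
Net: no relative phase inversion (both shifts match).
For bright reflection here: 2 n t = m λ.
Minimum nonzero at m = 1: t = λ / (2 n) = 440 / (2 × 1.324) = 166 nm.

1662 Å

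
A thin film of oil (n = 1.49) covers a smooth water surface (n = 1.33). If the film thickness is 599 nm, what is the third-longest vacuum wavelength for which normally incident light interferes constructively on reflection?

At the upper boundary (n = 1.0 to n = 1.49) the reflected ray undergoes a half-wave phase shift.
Bottom surface (1.49 → 1.33): reflection off a lower-index medium gives no phase shift.
The two reflections differ by half a wavelength.
For strong reflection here: 2 n t = (m + ½) λ.
λ = 2 n t / (m + ½). The third-longest wavelength is m = 2: λ = 2 × 1.49 × 599 / 2.50 = 714 nm.

714 nm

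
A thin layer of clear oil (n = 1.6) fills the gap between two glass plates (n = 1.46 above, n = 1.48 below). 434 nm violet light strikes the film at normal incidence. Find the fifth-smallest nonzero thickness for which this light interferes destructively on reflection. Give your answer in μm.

0.678 μm

Ray reflecting at the top interface goes from n = 1.46 toward n = 1.6: a half-wave phase shift.
At the lower boundary (n = 1.6 to n = 1.48) the reflected ray undergoes no phase shift.
Net: one phase inversion between the two reflected rays.
So the condition for destructive reflection is 2 n t = m λ.
The fifth-smallest nonzero thickness corresponds to m = 5: t = m λ / (2 n) = 5.00 × 434 / (2 × 1.6) = 678 nm.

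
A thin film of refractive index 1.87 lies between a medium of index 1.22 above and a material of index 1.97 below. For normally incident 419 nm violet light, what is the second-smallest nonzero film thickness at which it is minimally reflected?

168 nm

Top surface (1.22 → 1.87): reflection off a higher-index medium gives a half-wave phase shift.
At the lower boundary (n = 1.87 to n = 1.97) the reflected ray undergoes a half-wave phase shift.
The two reflections carry the same phase change, so no net offset.
With no net inversion, destructive interference in reflection requires 2 n t = (m + ½) λ.
The second-smallest nonzero thickness corresponds to m = 1: t = (m + ½) λ / (2 n) = 1.50 × 419 / (2 × 1.87) = 168 nm.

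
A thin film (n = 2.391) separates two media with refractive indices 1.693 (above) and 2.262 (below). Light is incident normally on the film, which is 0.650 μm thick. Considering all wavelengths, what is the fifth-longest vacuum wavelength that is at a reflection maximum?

691 nm

At the upper boundary (n = 1.693 to n = 2.391) the reflected ray undergoes a half-wave phase shift.
Ray reflecting at the bottom interface goes from n = 2.391 toward n = 2.262: no phase shift.
Exactly one π shift → a net half-wave offset.
So the condition for constructive reflection is 2 n t = (m + ½) λ.
λ = 2 n t / (m + ½). The fifth-longest wavelength is m = 4: λ = 2 × 2.391 × 650 / 4.50 = 691 nm.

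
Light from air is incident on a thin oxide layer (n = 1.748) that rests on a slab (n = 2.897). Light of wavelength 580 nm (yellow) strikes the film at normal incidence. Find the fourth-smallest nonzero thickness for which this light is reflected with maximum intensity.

664 nm

At the upper boundary (n = 1.0 to n = 1.748) the reflected ray undergoes a half-wave phase shift.
At the lower boundary (n = 1.748 to n = 2.897) the reflected ray undergoes a half-wave phase shift.
Zero or two π shifts → no net half-wave offset.
So the condition for constructive reflection is 2 n t = m λ.
The fourth-smallest nonzero thickness corresponds to m = 4: t = m λ / (2 n) = 4.00 × 580 / (2 × 1.748) = 664 nm.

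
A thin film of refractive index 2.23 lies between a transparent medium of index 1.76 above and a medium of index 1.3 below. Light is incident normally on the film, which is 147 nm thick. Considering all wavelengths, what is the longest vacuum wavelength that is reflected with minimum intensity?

656 nm

Ray reflecting at the top interface goes from n = 1.76 toward n = 2.23: a half-wave phase shift.
At the lower boundary (n = 2.23 to n = 1.3) the reflected ray undergoes no phase shift.
Net: one phase inversion between the two reflected rays.
So the condition for destructive reflection is 2 n t = m λ.
λ = 2 n t / m. The longest wavelength is m = 1: λ = 2 × 2.23 × 147 / 1.00 = 656 nm.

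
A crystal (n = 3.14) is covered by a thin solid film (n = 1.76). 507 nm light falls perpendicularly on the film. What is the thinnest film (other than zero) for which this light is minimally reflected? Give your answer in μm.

0.0720 μm

Ray reflecting at the top interface goes from n = 1.0 toward n = 1.76: a half-wave phase shift.
At the lower boundary (n = 1.76 to n = 3.14) the reflected ray undergoes a half-wave phase shift.
The two reflections carry the same phase change, so no net offset.
So the condition for destructive reflection is 2 n t = (m + ½) λ.
Minimum at m = 0: t = λ / (4 n) = 507 / (4 × 1.76) = 72.0 nm.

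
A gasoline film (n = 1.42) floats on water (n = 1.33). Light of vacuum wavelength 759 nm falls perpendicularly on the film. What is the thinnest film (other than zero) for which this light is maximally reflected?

Top surface (1.0 → 1.42): reflection off a higher-index medium gives a half-wave phase shift.
At the lower boundary (n = 1.42 to n = 1.33) the reflected ray undergoes no phase shift.
The two reflections differ by half a wavelength.
So the condition for constructive reflection is 2 n t = (m + ½) λ.
Minimum at m = 0: t = λ / (4 n) = 759 / (4 × 1.42) = 134 nm.

134 nm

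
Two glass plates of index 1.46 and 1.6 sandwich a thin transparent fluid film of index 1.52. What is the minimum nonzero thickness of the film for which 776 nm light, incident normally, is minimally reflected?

At the upper boundary (n = 1.46 to n = 1.52) the reflected ray undergoes a half-wave phase shift.
Ray reflecting at the bottom interface goes from n = 1.52 toward n = 1.6: a half-wave phase shift.
Zero or two π shifts → no net half-wave offset.
So the condition for destructive reflection is 2 n t = (m + ½) λ.
Minimum at m = 0: t = λ / (4 n) = 776 / (4 × 1.52) = 128 nm.

128 nm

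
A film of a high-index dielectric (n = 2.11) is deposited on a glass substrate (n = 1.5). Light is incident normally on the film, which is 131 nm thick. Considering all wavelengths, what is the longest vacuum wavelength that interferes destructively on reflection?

553 nm

Top surface (1.0 → 2.11): reflection off a higher-index medium gives a half-wave phase shift.
Ray reflecting at the bottom interface goes from n = 2.11 toward n = 1.5: no phase shift.
Exactly one π shift → a net half-wave offset.
For minimum reflection here: 2 n t = m λ.
λ = 2 n t / m. The longest wavelength is m = 1: λ = 2 × 2.11 × 131 / 1.00 = 553 nm.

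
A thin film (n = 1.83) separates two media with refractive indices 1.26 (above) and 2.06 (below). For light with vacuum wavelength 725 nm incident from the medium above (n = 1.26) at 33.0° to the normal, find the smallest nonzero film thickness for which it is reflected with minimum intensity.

Ray reflecting at the top interface goes from n = 1.26 toward n = 1.83: a half-wave phase shift.
Bottom surface (1.83 → 2.06): reflection off a higher-index medium gives a half-wave phase shift.
Net: no relative phase inversion (both shifts match).
For weak reflection here: 2 n t cos θ_r = (m + ½) λ.
Snell's law: 1.26 sin 33.0° = 1.83 sin θ_r → sin θ_r = 0.375, cos θ_r = 0.927.
Minimum at m = 0: t = λ / (4 n cos θ_r) = 725 / (4 × 1.83 × 0.927) = 107 nm.

107 nm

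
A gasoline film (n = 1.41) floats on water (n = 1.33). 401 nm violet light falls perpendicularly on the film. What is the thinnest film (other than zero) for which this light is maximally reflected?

At the upper boundary (n = 1.0 to n = 1.41) the reflected ray undergoes a half-wave phase shift.
Bottom surface (1.41 → 1.33): reflection off a lower-index medium gives no phase shift.
Net: one phase inversion between the two reflected rays.
With one net inversion, constructive interference in reflection requires 2 n t = (m + ½) λ.
Minimum at m = 0: t = λ / (4 n) = 401 / (4 × 1.41) = 71.1 nm.

71.1 nm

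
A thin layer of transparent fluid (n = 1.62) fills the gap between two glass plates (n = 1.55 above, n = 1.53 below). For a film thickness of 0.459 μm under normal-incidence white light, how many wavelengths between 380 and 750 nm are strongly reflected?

Top surface (1.55 → 1.62): reflection off a higher-index medium gives a half-wave phase shift.
Bottom surface (1.62 → 1.53): reflection off a lower-index medium gives no phase shift.
Net: one phase inversion between the two reflected rays.
With one net inversion, constructive interference in reflection requires 2 n t = (m + ½) λ.
λ = 2 n t / (m + ½) = 1487 / (m + ½) nm.
m=1: 991 nm (IR); m=2: 595 nm (visible); m=3: 425 nm (visible); m=4: 330 nm (UV).

2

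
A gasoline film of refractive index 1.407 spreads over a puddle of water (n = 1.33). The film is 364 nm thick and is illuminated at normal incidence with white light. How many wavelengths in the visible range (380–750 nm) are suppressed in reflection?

At the upper boundary (n = 1.0 to n = 1.407) the reflected ray undergoes a half-wave phase shift.
At the lower boundary (n = 1.407 to n = 1.33) the reflected ray undergoes no phase shift.
The two reflections differ by half a wavelength.
For dark reflection here: 2 n t = m λ.
λ = 2 n t / m = 1024 / m nm.
m=1: 1024 nm (IR); m=2: 512 nm (visible); m=3: 341 nm (UV).

1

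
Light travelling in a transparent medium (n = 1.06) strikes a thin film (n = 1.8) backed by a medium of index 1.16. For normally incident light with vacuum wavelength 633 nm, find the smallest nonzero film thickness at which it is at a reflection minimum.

176 nm

At the upper boundary (n = 1.06 to n = 1.8) the reflected ray undergoes a half-wave phase shift.
Ray reflecting at the bottom interface goes from n = 1.8 toward n = 1.16: no phase shift.
The two reflections differ by half a wavelength.
So the condition for destructive reflection is 2 n t = m λ.
Minimum nonzero at m = 1: t = λ / (2 n) = 633 / (2 × 1.8) = 176 nm.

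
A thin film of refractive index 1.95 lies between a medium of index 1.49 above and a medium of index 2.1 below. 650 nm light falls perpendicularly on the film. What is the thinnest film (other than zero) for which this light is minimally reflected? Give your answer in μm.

At the upper boundary (n = 1.49 to n = 1.95) the reflected ray undergoes a half-wave phase shift.
At the lower boundary (n = 1.95 to n = 2.1) the reflected ray undergoes a half-wave phase shift.
Zero or two π shifts → no net half-wave offset.
So the condition for destructive reflection is 2 n t = (m + ½) λ.
Minimum at m = 0: t = λ / (4 n) = 650 / (4 × 1.95) = 83.3 nm.

0.0833 μm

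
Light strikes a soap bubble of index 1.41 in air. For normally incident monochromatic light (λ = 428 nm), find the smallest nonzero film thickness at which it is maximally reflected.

Ray reflecting at the top interface goes from n = 1.0 toward n = 1.41: a half-wave phase shift.
At the lower boundary (n = 1.41 to n = 1.0) the reflected ray undergoes no phase shift.
The two reflections differ by half a wavelength.
For strong reflection here: 2 n t = (m + ½) λ.
Minimum at m = 0: t = λ / (4 n) = 428 / (4 × 1.41) = 75.9 nm.

75.9 nm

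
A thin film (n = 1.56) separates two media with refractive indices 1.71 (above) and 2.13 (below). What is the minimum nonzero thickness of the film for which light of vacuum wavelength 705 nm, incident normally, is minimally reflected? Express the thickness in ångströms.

At the upper boundary (n = 1.71 to n = 1.56) the reflected ray undergoes no phase shift.
Bottom surface (1.56 → 2.13): reflection off a higher-index medium gives a half-wave phase shift.
The two reflections differ by half a wavelength.
So the condition for destructive reflection is 2 n t = m λ.
Minimum nonzero at m = 1: t = λ / (2 n) = 705 / (2 × 1.56) = 226 nm.

2260 Å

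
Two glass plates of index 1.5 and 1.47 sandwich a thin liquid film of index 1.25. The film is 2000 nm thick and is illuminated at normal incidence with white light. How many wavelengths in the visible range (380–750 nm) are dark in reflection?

Ray reflecting at the top interface goes from n = 1.5 toward n = 1.25: no phase shift.
Bottom surface (1.25 → 1.47): reflection off a higher-index medium gives a half-wave phase shift.
Net: one phase inversion between the two reflected rays.
So the condition for destructive reflection is 2 n t = m λ.
λ = 2 n t / m = 5000 / m nm.
m=6: 833 nm (IR); m=7: 714 nm (visible); m=8: 625 nm (visible); m=9: 556 nm (visible); m=10: 500 nm (visible); m=11: 455 nm (visible); m=12: 417 nm (visible); m=13: 385 nm (visible); m=14: 357 nm (UV).

7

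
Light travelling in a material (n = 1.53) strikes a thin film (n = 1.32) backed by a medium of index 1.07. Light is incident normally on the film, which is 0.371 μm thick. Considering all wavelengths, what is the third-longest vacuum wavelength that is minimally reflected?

392 nm

Ray reflecting at the top interface goes from n = 1.53 toward n = 1.32: no phase shift.
Bottom surface (1.32 → 1.07): reflection off a lower-index medium gives no phase shift.
Net: no relative phase inversion (both shifts match).
For minimum reflection here: 2 n t = (m + ½) λ.
λ = 2 n t / (m + ½). The third-longest wavelength is m = 2: λ = 2 × 1.32 × 371 / 2.50 = 392 nm.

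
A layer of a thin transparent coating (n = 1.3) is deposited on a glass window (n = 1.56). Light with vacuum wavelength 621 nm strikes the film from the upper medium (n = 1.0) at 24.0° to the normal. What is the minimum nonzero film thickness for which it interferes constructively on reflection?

At the upper boundary (n = 1.0 to n = 1.3) the reflected ray undergoes a half-wave phase shift.
Bottom surface (1.3 → 1.56): reflection off a higher-index medium gives a half-wave phase shift.
Zero or two π shifts → no net half-wave offset.
For strong reflection here: 2 n t cos θ_r = m λ.
Snell's law: 1.0 sin 24.0° = 1.3 sin θ_r → sin θ_r = 0.313, cos θ_r = 0.950.
Minimum nonzero at m = 1: t = λ / (2 n cos θ_r) = 621 / (2 × 1.3 × 0.950) = 251 nm.

251 nm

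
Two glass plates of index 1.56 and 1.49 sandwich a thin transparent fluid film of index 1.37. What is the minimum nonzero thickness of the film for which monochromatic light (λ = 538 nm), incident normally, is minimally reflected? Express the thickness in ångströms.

1964 Å

Ray reflecting at the top interface goes from n = 1.56 toward n = 1.37: no phase shift.
Bottom surface (1.37 → 1.49): reflection off a higher-index medium gives a half-wave phase shift.
Net: one phase inversion between the two reflected rays.
For dark reflection here: 2 n t = m λ.
Minimum nonzero at m = 1: t = λ / (2 n) = 538 / (2 × 1.37) = 196 nm.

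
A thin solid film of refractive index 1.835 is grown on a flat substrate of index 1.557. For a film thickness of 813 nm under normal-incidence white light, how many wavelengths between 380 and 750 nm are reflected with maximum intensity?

At the upper boundary (n = 1.0 to n = 1.835) the reflected ray undergoes a half-wave phase shift.
Ray reflecting at the bottom interface goes from n = 1.835 toward n = 1.557: no phase shift.
Net: one phase inversion between the two reflected rays.
With one net inversion, constructive interference in reflection requires 2 n t = (m + ½) λ.
λ = 2 n t / (m + ½) = 2984 / (m + ½) nm.
m=3: 852 nm (IR); m=4: 663 nm (visible); m=5: 542 nm (visible); m=6: 459 nm (visible); m=7: 398 nm (visible); m=8: 351 nm (UV).

4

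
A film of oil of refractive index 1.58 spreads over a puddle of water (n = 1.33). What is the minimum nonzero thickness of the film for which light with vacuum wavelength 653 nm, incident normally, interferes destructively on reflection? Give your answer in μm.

Top surface (1.0 → 1.58): reflection off a higher-index medium gives a half-wave phase shift.
Bottom surface (1.58 → 1.33): reflection off a lower-index medium gives no phase shift.
Exactly one π shift → a net half-wave offset.
With one net inversion, destructive interference in reflection requires 2 n t = m λ.
Minimum nonzero at m = 1: t = λ / (2 n) = 653 / (2 × 1.58) = 207 nm.

0.207 μm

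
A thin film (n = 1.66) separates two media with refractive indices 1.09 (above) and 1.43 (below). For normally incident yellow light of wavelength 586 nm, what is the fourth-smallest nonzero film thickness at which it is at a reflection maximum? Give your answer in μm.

Ray reflecting at the top interface goes from n = 1.09 toward n = 1.66: a half-wave phase shift.
At the lower boundary (n = 1.66 to n = 1.43) the reflected ray undergoes no phase shift.
The two reflections differ by half a wavelength.
So the condition for constructive reflection is 2 n t = (m + ½) λ.
The fourth-smallest nonzero thickness corresponds to m = 3: t = (m + ½) λ / (2 n) = 3.50 × 586 / (2 × 1.66) = 618 nm.

0.618 μm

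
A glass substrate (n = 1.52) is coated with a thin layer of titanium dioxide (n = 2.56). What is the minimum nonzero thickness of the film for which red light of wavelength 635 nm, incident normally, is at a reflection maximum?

Ray reflecting at the top interface goes from n = 1.0 toward n = 2.56: a half-wave phase shift.
Bottom surface (2.56 → 1.52): reflection off a lower-index medium gives no phase shift.
Net: one phase inversion between the two reflected rays.
So the condition for constructive reflection is 2 n t = (m + ½) λ.
Minimum at m = 0: t = λ / (4 n) = 635 / (4 × 2.56) = 62.0 nm.

62.0 nm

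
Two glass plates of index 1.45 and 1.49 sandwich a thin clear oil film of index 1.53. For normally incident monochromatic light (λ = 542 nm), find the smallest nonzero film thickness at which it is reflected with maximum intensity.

88.6 nm

Ray reflecting at the top interface goes from n = 1.45 toward n = 1.53: a half-wave phase shift.
Ray reflecting at the bottom interface goes from n = 1.53 toward n = 1.49: no phase shift.
Exactly one π shift → a net half-wave offset.
For strong reflection here: 2 n t = (m + ½) λ.
Minimum at m = 0: t = λ / (4 n) = 542 / (4 × 1.53) = 88.6 nm.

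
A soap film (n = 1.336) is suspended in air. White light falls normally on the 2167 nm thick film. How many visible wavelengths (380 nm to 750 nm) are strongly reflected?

7

Top surface (1.0 → 1.336): reflection off a higher-index medium gives a half-wave phase shift.
Ray reflecting at the bottom interface goes from n = 1.336 toward n = 1.0: no phase shift.
Exactly one π shift → a net half-wave offset.
So the condition for constructive reflection is 2 n t = (m + ½) λ.
λ = 2 n t / (m + ½) = 5790 / (m + ½) nm.
m=7: 772 nm (IR); m=8: 681 nm (visible); m=9: 609 nm (visible); m=10: 551 nm (visible); m=11: 503 nm (visible); m=12: 463 nm (visible); m=13: 429 nm (visible); m=14: 399 nm (visible); m=15: 374 nm (UV).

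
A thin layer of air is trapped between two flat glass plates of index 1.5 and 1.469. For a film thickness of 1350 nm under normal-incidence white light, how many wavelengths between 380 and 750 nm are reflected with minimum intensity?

Ray reflecting at the top interface goes from n = 1.5 toward n = 1.0: no phase shift.
At the lower boundary (n = 1.0 to n = 1.469) the reflected ray undergoes a half-wave phase shift.
The two reflections differ by half a wavelength.
For weak reflection here: 2 n t = m λ.
λ = 2 n t / m = 2700 / m nm.
m=3: 900 nm (IR); m=4: 675 nm (visible); m=5: 540 nm (visible); m=6: 450 nm (visible); m=7: 386 nm (visible); m=8: 338 nm (UV).

4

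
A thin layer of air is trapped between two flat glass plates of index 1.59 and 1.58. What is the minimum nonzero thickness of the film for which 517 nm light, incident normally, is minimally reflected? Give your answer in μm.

Top surface (1.59 → 1.0): reflection off a lower-index medium gives no phase shift.
At the lower boundary (n = 1.0 to n = 1.58) the reflected ray undergoes a half-wave phase shift.
Exactly one π shift → a net half-wave offset.
With one net inversion, destructive interference in reflection requires 2 n t = m λ.
Minimum nonzero at m = 1: t = λ / (2 n) = 517 / (2 × 1.0) = 259 nm.

0.259 μm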